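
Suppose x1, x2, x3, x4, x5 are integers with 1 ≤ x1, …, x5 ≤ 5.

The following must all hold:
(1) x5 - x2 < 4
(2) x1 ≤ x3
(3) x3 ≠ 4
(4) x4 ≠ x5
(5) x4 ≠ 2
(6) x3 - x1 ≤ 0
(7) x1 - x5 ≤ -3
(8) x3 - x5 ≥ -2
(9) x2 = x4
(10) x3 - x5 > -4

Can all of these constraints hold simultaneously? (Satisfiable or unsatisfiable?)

Unsatisfiable

Constraints 6, 7, and 8 give x5 − x1 ≥ 3, x1 − x3 ≥ 0, x3 − x5 ≥ -2.
Adding all 3 inequalities: the left sides telescope to 0, and the right sides sum to 3 + 0 + (-2) = 1. So 0 ≥ 1, which is false.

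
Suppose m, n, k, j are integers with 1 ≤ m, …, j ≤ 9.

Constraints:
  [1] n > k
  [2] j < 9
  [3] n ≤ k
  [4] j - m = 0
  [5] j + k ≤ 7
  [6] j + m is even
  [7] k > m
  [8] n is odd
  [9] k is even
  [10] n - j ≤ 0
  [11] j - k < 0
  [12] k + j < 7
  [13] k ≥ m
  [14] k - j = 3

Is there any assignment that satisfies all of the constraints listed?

Unsatisfiable

Constraints 1, 10, and 11 give k < n, n ≤ j, j < k. Chaining: k < n ≤ j < k, which forces k < k — impossible.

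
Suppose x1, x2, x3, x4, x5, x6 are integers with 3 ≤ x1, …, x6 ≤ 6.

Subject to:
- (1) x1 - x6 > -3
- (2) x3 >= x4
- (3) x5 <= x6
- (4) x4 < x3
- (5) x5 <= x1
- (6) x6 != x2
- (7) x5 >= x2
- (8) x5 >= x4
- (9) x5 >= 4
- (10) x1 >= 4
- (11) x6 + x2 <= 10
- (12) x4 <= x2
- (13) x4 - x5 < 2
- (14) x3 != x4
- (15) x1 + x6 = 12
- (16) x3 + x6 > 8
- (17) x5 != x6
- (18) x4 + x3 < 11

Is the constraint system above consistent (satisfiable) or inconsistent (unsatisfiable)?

Satisfiable

Try x1 = 6, x2 = 4, x3 = 5, x4 = 4, x5 = 5, x6 = 6.
Check constraint 1: x1 - x6 = 0; constraint 11: x6 + x2 = 10; constraint 13: x4 - x5 = -1. The remaining constraints are straightforward to verify.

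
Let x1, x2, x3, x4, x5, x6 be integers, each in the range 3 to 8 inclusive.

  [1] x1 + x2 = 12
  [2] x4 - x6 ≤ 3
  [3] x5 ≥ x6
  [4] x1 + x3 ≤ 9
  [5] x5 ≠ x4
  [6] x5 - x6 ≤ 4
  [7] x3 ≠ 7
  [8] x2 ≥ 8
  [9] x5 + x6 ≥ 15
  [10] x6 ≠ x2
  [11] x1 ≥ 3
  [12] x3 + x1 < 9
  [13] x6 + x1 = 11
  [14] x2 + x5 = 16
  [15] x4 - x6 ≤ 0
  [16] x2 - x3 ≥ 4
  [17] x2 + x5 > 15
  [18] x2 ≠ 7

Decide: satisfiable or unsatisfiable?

Satisfiable

The assignment x1 = 4, x2 = 8, x3 = 4, x4 = 7, x5 = 8, x6 = 7 works:
  constraint 1 holds since x1 + x2 = 12.
  constraint 2 holds since x4 - x6 = 0.
The rest check out directly.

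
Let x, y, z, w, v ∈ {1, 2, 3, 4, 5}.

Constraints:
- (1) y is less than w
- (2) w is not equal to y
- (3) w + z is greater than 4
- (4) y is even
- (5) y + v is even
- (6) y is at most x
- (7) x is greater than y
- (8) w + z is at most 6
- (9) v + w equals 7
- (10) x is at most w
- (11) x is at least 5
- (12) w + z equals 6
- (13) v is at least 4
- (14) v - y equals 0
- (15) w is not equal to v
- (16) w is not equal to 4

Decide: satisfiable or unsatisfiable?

Unsatisfiable

From constraint 13: v ≥ 4. From constraints 10 and 11: w ≥ x ≥ 5. Hence v + w ≥ 9. But constraint 9 requires v + w = 7, and 7 < 9. Contradiction.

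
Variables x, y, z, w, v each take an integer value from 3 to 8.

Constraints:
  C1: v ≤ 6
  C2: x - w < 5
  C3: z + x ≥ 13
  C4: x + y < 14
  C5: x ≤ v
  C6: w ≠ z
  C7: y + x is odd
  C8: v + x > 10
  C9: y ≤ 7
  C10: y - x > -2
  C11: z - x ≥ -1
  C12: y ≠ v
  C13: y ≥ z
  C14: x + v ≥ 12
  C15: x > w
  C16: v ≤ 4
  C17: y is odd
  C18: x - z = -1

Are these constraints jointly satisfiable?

Unsatisfiable

From constraints 9 and 13: z ≤ y ≤ 7. From constraints 5 and 16: x ≤ v ≤ 4. Hence z + x ≤ 11. But constraint 3 requires z + x ≥ 13, and 13 > 11. Contradiction.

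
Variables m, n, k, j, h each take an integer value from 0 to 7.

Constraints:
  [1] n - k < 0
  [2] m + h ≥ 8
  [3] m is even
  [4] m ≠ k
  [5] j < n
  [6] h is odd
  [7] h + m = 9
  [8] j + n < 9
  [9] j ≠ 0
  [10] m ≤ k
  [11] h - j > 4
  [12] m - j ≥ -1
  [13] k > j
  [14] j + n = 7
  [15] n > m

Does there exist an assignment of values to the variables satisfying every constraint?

The assignment m = 2, n = 6, k = 7, j = 1, h = 7 works:
  constraint 1 holds since n - k = -1.
  constraint 2 holds since m + h = 9.
The rest check out directly.

Satisfiable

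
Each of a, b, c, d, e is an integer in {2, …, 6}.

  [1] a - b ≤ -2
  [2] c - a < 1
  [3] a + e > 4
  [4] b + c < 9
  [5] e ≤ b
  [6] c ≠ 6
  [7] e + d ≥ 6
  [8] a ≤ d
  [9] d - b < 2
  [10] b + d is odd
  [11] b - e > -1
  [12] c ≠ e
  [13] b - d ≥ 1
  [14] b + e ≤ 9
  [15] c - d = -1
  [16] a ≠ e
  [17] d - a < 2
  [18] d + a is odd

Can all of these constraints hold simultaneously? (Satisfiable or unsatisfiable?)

Satisfiable

Setting (a, b, c, d, e) = (3, 5, 3, 4, 4) satisfies everything: constraint 1: a - b = -2; constraint 2: c - a = 0, and the others follow.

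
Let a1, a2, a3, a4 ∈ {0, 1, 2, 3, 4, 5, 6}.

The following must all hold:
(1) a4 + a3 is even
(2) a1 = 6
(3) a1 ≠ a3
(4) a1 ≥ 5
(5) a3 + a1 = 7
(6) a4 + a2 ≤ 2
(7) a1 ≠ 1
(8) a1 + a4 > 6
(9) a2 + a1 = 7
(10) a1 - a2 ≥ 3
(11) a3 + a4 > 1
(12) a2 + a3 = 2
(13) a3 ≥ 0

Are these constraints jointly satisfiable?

Satisfiable

One satisfying assignment is a1 = 6, a2 = 1, a3 = 1, a4 = 1.
For the less obvious constraints — constraint 5: a3 + a1 = 7; constraint 6: a4 + a2 = 2 — and the others hold by inspection.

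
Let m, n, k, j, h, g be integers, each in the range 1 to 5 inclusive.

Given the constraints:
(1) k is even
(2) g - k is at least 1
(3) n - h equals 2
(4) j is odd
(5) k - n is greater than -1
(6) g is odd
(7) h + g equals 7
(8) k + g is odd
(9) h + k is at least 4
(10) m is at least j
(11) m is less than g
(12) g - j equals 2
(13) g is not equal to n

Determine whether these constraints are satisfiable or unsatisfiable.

Satisfiable

The assignment m = 4, n = 4, k = 4, j = 3, h = 2, g = 5 works:
  constraint 2 holds since g - k = 1.
  constraint 3 holds since n - h = 2.
The rest check out directly.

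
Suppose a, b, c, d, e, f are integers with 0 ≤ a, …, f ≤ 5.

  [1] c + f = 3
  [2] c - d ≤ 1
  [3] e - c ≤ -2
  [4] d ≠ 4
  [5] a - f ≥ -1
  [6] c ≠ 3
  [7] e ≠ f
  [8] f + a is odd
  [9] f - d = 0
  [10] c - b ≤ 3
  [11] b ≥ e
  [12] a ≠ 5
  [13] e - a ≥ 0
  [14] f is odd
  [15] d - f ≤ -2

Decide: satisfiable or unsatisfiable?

Unsatisfiable

Constraints 2, 3, 5, 13, and 15 give a − f ≥ -1, f − d ≥ 2, d − c ≥ -1, c − e ≥ 2, e − a ≥ 0.
Adding all 5 inequalities: the left sides telescope to 0, and the right sides sum to (-1) + 2 + (-1) + 2 + 0 = 2. So 0 ≥ 2, which is false.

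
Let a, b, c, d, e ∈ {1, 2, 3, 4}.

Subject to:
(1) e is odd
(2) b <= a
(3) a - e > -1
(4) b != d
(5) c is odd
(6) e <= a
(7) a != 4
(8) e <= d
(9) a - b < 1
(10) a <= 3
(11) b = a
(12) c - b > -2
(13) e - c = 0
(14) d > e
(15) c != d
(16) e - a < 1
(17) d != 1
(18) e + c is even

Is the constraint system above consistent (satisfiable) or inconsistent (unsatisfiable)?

Satisfiable

One satisfying assignment is a = 1, b = 1, c = 1, d = 4, e = 1.
For the less obvious constraints — constraint 3: a - e = 0; constraint 9: a - b = 0 — and the others hold by inspection.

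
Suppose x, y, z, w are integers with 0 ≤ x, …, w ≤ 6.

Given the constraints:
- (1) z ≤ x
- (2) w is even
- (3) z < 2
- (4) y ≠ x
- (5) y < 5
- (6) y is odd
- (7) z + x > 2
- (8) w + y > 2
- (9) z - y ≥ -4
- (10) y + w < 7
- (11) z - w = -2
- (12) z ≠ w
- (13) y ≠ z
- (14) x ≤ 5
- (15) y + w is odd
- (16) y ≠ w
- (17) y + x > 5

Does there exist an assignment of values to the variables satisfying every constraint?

Try x = 4, y = 3, z = 0, w = 2.
Check constraint 7: z + x = 4; constraint 8: w + y = 5. The remaining constraints are straightforward to verify.

Satisfiable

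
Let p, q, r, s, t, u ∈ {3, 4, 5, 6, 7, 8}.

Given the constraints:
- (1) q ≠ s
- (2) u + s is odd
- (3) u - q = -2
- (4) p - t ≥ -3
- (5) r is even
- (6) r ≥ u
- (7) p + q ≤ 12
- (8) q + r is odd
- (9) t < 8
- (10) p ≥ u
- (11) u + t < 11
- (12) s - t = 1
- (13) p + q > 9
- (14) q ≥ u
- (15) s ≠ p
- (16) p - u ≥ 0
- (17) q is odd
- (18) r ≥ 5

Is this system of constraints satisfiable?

Take p = 5, q = 5, r = 6, s = 8, t = 7, u = 3. Then constraint 3: u - q = -2; constraint 4: p - t = -2; constraint 7: p + q = 10, and every other listed constraint is also met.

Satisfiable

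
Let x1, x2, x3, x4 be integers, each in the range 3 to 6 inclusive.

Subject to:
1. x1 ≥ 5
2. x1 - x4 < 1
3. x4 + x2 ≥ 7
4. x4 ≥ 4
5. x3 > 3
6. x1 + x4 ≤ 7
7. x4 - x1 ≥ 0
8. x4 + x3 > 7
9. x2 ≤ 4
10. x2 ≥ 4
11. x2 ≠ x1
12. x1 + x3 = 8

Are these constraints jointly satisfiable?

Unsatisfiable

From constraint 1: x1 ≥ 5. From constraint 4: x4 ≥ 4. Hence x1 + x4 ≥ 9. But constraint 6 requires x1 + x4 ≤ 7, and 7 < 9. Contradiction.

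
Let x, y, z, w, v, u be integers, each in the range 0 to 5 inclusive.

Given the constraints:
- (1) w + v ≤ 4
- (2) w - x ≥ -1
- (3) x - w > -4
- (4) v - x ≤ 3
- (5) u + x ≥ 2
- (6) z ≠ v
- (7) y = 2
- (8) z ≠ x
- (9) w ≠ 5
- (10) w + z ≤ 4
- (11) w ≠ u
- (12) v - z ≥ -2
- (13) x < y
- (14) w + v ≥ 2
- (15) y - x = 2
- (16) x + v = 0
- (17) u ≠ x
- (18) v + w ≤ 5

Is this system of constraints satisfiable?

Setting (x, y, z, w, v, u) = (0, 2, 2, 2, 0, 4) satisfies everything: constraint 1: w + v = 2; constraint 2: w - x = 2; constraint 3: x - w = -2, and the others follow.

Satisfiable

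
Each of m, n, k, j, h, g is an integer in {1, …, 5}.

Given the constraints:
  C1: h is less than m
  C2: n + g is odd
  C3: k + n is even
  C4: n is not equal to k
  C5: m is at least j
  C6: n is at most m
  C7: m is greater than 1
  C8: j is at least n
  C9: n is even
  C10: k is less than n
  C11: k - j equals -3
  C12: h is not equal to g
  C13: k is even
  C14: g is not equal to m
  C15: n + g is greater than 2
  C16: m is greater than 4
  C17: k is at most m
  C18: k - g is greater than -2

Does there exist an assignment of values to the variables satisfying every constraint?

Satisfiable

Take m = 5, n = 4, k = 2, j = 5, h = 2, g = 1. Then constraint 11: k - j = -3; constraint 15: n + g = 5; constraint 18: k - g = 1, and every other listed constraint is also met.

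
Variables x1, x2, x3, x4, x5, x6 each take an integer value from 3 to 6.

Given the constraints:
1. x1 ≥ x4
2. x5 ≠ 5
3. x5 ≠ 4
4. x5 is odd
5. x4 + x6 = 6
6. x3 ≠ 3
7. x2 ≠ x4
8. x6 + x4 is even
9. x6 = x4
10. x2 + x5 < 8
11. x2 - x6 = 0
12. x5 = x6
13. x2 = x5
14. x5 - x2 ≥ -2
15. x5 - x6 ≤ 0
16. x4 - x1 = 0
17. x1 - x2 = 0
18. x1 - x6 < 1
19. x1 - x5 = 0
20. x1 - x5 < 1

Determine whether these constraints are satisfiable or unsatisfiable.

From constraints 9, 12, and 13, x2 = x5 = x6 = x4, so x2 = x4. But constraint 7 says x2 ≠ x4. Contradiction.

Unsatisfiable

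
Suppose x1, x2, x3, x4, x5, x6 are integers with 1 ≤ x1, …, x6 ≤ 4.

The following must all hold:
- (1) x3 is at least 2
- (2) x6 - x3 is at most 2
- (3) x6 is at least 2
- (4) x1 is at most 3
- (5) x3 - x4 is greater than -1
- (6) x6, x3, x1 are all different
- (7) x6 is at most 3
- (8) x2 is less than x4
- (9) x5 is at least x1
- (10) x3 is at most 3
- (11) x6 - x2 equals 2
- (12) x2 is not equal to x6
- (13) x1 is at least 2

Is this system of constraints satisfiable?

Constraints 1, 3, 4, 7, 10, and 13 confine each of x6, x3, x1 to the 2 values {2, 3}.
Constraint 6 requires all 3 of them to be distinct, but only 2 values are available — impossible by the pigeonhole principle.

Unsatisfiable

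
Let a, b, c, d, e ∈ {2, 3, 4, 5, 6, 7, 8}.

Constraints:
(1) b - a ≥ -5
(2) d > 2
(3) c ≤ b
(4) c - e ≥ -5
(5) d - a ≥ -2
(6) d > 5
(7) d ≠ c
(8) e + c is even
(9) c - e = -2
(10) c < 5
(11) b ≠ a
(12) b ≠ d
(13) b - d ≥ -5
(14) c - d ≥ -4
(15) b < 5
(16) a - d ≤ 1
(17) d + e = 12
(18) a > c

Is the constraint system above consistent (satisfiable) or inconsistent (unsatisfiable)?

Satisfiable

The assignment a = 8, b = 3, c = 3, d = 7, e = 5 works:
  constraint 1 holds since b - a = -5.
  constraint 4 holds since c - e = -2.
The rest check out directly.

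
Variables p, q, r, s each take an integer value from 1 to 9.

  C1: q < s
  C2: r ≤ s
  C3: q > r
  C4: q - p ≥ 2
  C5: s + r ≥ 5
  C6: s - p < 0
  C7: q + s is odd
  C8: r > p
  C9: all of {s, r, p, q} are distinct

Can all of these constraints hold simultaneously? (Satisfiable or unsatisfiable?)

Unsatisfiable

Constraints 1, 3, 6, and 8 give r < q, q < s, s < p, p < r. Chaining: r < q < s < p < r, which forces r < r — impossible.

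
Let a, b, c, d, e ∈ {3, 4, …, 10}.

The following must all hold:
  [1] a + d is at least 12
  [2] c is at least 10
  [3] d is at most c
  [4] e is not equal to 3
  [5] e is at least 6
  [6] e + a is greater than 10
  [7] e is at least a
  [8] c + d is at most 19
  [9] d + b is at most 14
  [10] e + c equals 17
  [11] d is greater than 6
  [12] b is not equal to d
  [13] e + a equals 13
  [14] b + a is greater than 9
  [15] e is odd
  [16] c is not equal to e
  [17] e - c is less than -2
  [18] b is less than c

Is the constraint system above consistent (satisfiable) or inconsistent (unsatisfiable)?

Try a = 6, b = 4, c = 10, d = 7, e = 7.
Check constraint 1: a + d = 13; constraint 6: e + a = 13; constraint 8: c + d = 17. The remaining constraints are straightforward to verify.

Satisfiable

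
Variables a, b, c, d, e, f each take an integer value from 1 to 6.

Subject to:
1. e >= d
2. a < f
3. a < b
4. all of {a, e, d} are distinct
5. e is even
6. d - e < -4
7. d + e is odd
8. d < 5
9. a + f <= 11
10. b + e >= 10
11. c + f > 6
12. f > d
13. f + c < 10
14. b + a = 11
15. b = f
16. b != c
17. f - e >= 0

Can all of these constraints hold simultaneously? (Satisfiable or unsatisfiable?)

Setting (a, b, c, d, e, f) = (5, 6, 3, 1, 6, 6) satisfies everything: constraint 6: d - e = -5; constraint 9: a + f = 11, and the others follow.

Satisfiable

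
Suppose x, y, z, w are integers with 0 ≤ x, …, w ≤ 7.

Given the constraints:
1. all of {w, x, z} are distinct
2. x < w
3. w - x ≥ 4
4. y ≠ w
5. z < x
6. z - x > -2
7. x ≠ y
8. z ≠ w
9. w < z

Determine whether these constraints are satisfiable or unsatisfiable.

Unsatisfiable

Constraints 2, 5, and 9 give z < x, x < w, w < z. Chaining: z < x < w < z, which forces z < z — impossible.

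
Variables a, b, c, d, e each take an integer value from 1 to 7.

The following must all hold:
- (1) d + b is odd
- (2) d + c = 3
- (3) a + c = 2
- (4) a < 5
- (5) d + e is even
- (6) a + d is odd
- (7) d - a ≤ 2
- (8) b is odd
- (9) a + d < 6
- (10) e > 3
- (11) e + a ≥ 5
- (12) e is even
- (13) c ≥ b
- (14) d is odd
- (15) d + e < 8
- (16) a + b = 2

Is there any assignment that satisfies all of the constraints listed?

Unsatisfiable

Constraint 14 makes d odd and constraint 8 makes b odd, so d + b must be even. Constraint 1 says d + b is odd — contradiction.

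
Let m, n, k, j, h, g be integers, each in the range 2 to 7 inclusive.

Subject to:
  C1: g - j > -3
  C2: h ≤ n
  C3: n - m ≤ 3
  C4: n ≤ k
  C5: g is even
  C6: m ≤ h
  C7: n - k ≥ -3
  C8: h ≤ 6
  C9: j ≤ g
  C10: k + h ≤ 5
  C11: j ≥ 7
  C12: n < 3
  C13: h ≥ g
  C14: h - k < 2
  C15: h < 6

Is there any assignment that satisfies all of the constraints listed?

From constraints 9 and 11: g ≥ j and j ≥ 7, so g ≥ 7. From constraints 8 and 13: g ≤ h and h ≤ 6, so g ≤ 6. But 6 < 7, so no value of g works.

Unsatisfiable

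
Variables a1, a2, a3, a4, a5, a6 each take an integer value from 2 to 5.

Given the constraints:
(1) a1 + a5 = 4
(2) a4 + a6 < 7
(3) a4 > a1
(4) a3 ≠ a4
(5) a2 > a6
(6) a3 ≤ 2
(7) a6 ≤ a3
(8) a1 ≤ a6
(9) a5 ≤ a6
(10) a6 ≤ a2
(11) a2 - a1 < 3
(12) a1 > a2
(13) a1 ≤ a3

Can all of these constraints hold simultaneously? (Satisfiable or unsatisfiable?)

Unsatisfiable

Constraints 5, 8, and 12 give a2 < a1, a1 ≤ a6, a6 < a2. Chaining: a2 < a1 ≤ a6 < a2, which forces a2 < a2 — impossible.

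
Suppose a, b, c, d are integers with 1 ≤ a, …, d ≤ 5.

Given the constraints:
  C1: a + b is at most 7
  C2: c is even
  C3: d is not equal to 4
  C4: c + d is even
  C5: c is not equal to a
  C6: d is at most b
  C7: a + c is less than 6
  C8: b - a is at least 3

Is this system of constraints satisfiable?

Take a = 1, b = 4, c = 2, d = 2. Then constraint 1: a + b = 5; constraint 7: a + c = 3; constraint 8: b - a = 3, and every other listed constraint is also met.

Satisfiable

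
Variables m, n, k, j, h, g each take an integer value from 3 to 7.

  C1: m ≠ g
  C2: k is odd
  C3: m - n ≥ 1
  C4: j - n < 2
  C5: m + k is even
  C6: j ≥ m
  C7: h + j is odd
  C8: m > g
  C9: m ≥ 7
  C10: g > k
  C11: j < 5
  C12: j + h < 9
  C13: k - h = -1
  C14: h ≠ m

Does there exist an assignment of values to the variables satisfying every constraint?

Unsatisfiable

From constraints 6 and 9: j ≥ m and m ≥ 7, so j ≥ 7. From constraint 11: j ≤ 4. But 4 < 7, so no value of j works.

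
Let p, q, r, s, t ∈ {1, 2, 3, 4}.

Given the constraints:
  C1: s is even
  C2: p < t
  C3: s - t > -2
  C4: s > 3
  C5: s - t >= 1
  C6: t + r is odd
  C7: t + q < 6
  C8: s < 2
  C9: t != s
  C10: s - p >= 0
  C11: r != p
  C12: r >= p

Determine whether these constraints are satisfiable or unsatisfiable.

Unsatisfiable

From constraint 4: s ≥ 4. From constraint 8: s ≤ 1. But 1 < 4, so no value of s works.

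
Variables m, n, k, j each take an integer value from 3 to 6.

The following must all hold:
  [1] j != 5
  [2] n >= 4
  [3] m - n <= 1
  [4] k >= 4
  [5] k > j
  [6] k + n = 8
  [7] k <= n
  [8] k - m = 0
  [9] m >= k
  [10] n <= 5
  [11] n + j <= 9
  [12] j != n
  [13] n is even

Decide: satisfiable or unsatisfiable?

The assignment m = 4, n = 4, k = 4, j = 3 works:
  constraint 3 holds since m - n = 0.
  constraint 6 holds since k + n = 8.
  constraint 8 holds since k - m = 0.
The rest check out directly.

Satisfiable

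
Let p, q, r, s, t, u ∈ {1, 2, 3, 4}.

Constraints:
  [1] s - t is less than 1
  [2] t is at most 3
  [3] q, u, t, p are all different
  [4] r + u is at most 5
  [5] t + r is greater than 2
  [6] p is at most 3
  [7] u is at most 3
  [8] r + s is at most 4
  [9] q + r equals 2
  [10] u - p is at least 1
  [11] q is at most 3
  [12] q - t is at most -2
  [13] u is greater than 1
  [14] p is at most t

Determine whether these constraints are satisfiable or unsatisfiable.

Unsatisfiable

Constraints 2, 6, 7, and 11 confine each of q, u, t, p to the 3 values {1, …, 3} (the domain already gives each ≥ 1).
Constraint 3 requires all 4 of them to be distinct, but only 3 values are available — impossible by the pigeonhole principle.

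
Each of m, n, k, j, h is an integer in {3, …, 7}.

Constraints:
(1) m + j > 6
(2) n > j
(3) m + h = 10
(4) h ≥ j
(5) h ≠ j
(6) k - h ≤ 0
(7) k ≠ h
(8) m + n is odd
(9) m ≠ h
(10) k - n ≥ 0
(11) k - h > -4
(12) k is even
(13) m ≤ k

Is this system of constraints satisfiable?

The assignment m = 3, n = 6, k = 6, j = 5, h = 7 works:
  constraint 1 holds since m + j = 8.
  constraint 3 holds since m + h = 10.
The rest check out directly.

Satisfiable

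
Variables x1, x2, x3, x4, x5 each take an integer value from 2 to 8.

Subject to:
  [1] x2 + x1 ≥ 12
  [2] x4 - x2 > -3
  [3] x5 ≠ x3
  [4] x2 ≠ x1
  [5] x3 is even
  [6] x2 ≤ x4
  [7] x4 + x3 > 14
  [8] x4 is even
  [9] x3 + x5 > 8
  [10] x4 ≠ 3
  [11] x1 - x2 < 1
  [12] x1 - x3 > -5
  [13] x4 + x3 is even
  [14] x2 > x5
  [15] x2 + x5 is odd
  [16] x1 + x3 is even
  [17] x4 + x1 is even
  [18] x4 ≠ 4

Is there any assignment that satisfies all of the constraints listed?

The assignment x1 = 6, x2 = 8, x3 = 8, x4 = 8, x5 = 3 works:
  constraint 1 holds since x2 + x1 = 14.
  constraint 2 holds since x4 - x2 = 0.
The rest check out directly.

Satisfiable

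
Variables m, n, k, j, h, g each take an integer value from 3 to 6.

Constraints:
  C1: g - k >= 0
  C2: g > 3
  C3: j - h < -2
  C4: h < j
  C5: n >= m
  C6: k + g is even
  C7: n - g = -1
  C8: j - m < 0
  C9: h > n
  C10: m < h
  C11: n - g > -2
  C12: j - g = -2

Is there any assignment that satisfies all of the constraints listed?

Constraints 4, 5, 8, and 9 give m ≤ n, n < h, h < j, j < m. Chaining: m ≤ n < h < j < m, which forces m < m — impossible.

Unsatisfiable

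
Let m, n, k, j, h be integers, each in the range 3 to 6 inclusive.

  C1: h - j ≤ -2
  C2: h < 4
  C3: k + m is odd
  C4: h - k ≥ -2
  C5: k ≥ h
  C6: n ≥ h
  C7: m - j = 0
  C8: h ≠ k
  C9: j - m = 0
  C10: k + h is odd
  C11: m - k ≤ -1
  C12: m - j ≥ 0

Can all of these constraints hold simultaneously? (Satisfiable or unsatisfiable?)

Constraints 1, 4, 11, and 12 give k − m ≥ 1, m − j ≥ 0, j − h ≥ 2, h − k ≥ -2.
Adding all 4 inequalities: the left sides telescope to 0, and the right sides sum to 1 + 0 + 2 + (-2) = 1. So 0 ≥ 1, which is false.

Unsatisfiable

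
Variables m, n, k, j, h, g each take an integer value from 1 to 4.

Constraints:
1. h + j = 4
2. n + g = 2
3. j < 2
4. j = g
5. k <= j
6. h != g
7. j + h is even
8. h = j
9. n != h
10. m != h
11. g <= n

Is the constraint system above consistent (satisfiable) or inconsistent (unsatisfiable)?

From constraints 4 and 8, h = j = g, so h = g. But constraint 6 says h ≠ g. Contradiction.

Unsatisfiable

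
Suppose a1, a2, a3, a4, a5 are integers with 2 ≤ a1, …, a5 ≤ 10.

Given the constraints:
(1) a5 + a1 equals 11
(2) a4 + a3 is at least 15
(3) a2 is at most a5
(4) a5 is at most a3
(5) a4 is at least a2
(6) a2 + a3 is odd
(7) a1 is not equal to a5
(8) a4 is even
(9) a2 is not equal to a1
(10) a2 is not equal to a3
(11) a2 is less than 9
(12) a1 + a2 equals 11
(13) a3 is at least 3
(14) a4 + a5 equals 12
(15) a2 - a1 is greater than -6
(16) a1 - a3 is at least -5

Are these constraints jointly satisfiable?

Take a1 = 7, a2 = 4, a3 = 9, a4 = 8, a5 = 4. Then constraint 1: a5 + a1 = 11; constraint 2: a4 + a3 = 17; constraint 12: a1 + a2 = 11, and every other listed constraint is also met.

Satisfiable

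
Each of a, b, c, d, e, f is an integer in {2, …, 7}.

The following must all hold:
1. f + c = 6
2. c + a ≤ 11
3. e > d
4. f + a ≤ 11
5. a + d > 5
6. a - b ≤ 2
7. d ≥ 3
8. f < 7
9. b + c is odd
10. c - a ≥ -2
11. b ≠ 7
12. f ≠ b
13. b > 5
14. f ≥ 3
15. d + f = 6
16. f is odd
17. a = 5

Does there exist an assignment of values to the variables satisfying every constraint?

Satisfiable

One satisfying assignment is a = 5, b = 6, c = 3, d = 3, e = 7, f = 3.
For the less obvious constraints — constraint 1: f + c = 6; constraint 2: c + a = 8; constraint 4: f + a = 8 — and the others hold by inspection.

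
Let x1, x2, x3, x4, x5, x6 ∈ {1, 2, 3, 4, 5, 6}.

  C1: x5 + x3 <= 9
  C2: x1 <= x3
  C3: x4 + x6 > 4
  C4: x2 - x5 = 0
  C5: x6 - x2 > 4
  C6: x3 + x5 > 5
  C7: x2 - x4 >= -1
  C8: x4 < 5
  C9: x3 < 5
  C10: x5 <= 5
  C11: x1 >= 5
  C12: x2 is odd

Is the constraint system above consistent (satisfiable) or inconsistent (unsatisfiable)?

From constraints 2 and 11: x3 ≥ x1 and x1 ≥ 5, so x3 ≥ 5. From constraint 9: x3 ≤ 4. But 4 < 5, so no value of x3 works.

Unsatisfiable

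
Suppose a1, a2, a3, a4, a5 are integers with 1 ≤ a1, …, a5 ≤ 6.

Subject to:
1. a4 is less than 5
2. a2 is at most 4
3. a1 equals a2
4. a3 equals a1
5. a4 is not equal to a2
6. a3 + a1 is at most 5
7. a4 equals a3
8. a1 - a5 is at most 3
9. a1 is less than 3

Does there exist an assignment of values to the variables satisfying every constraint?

From constraints 3, 4, and 7, a4 = a3 = a1 = a2, so a4 = a2. But constraint 5 says a4 ≠ a2. Contradiction.

Unsatisfiable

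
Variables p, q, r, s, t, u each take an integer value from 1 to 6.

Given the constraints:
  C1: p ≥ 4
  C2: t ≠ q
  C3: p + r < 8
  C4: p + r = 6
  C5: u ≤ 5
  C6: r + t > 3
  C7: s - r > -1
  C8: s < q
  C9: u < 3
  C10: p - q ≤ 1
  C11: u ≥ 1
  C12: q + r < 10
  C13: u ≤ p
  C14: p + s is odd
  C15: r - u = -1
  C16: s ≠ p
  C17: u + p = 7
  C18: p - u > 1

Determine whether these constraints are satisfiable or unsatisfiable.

Satisfiable

Setting (p, q, r, s, t, u) = (5, 6, 1, 2, 4, 2) satisfies everything: constraint 3: p + r = 6; constraint 4: p + r = 6, and the others follow.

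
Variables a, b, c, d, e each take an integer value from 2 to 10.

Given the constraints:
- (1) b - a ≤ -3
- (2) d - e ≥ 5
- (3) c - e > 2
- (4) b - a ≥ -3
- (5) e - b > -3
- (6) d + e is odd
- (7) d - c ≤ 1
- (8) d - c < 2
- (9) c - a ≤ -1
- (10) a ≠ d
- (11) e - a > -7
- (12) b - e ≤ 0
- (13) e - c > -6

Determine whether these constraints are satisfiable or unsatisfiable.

Unsatisfiable

Constraints 2, 4, 7, 9, and 12 give c − d ≥ -1, d − e ≥ 5, e − b ≥ 0, b − a ≥ -3, a − c ≥ 1.
Adding all 5 inequalities: the left sides telescope to 0, and the right sides sum to (-1) + 5 + 0 + (-3) + 1 = 2. So 0 ≥ 2, which is false.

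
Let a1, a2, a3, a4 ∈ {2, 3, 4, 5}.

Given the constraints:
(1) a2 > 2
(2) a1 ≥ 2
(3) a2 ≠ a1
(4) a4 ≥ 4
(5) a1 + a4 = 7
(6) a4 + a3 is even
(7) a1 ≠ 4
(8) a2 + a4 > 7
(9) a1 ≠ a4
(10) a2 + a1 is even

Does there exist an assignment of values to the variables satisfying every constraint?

Try a1 = 3, a2 = 5, a3 = 4, a4 = 4.
Check constraint 5: a1 + a4 = 7; constraint 8: a2 + a4 = 9. The remaining constraints are straightforward to verify.

Satisfiable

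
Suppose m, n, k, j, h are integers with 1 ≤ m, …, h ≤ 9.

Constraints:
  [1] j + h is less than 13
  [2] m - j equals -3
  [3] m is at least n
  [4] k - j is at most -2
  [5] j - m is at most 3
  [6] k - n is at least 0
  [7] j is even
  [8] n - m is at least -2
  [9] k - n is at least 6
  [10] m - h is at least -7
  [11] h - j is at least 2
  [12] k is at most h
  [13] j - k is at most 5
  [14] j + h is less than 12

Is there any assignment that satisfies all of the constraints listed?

Constraints 4, 8, 9, 10, and 11 give j − k ≥ 2, k − n ≥ 6, n − m ≥ -2, m − h ≥ -7, h − j ≥ 2.
Adding all 5 inequalities: the left sides telescope to 0, and the right sides sum to 2 + 6 + (-2) + (-7) + 2 = 1. So 0 ≥ 1, which is false.

Unsatisfiable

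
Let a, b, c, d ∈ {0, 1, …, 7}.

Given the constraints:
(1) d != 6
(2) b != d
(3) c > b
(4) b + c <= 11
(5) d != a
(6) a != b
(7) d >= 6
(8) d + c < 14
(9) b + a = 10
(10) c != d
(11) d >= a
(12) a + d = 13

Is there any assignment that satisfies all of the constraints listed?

Take a = 6, b = 4, c = 6, d = 7. Then constraint 4: b + c = 10; constraint 8: d + c = 13; constraint 9: b + a = 10, and every other listed constraint is also met.

Satisfiable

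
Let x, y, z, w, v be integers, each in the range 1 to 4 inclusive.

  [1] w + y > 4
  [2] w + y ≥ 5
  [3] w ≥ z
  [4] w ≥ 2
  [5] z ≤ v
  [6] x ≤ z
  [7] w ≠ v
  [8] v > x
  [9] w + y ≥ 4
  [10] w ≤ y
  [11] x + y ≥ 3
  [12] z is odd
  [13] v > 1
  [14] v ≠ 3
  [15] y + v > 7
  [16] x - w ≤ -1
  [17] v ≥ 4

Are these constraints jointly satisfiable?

Setting (x, y, z, w, v) = (1, 4, 1, 3, 4) satisfies everything: constraint 1: w + y = 7; constraint 2: w + y = 7; constraint 9: w + y = 7, and the others follow.

Satisfiable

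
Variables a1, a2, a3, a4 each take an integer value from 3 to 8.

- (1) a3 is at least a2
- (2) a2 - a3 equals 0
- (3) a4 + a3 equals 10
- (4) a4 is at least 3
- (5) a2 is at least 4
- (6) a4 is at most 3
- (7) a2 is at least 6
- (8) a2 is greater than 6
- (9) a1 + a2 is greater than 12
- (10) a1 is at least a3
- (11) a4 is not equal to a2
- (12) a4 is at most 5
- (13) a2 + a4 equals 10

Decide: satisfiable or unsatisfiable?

Satisfiable

Take a1 = 7, a2 = 7, a3 = 7, a4 = 3. Then constraint 2: a2 - a3 = 0; constraint 3: a4 + a3 = 10, and every other listed constraint is also met.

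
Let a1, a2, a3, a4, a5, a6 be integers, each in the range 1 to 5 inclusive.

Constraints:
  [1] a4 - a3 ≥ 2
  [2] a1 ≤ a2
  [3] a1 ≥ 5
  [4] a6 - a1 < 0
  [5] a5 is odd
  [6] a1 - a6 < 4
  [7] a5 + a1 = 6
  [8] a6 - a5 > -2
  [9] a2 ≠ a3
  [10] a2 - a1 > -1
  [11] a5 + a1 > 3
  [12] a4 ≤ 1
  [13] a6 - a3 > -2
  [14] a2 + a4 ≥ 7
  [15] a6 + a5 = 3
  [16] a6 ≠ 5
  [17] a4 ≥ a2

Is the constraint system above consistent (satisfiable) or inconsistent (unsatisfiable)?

Unsatisfiable

From constraints 2 and 3: a2 ≥ a1 and a1 ≥ 5, so a2 ≥ 5. From constraints 12 and 17: a2 ≤ a4 and a4 ≤ 1, so a2 ≤ 1. But 1 < 5, so no value of a2 works.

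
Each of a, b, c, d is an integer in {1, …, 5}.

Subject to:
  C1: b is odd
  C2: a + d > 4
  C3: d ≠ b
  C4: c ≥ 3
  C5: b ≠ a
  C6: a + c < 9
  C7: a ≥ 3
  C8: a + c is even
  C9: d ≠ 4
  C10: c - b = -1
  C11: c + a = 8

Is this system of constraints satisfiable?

One satisfying assignment is a = 4, b = 5, c = 4, d = 2.
For the less obvious constraints — constraint 2: a + d = 6; constraint 6: a + c = 8; constraint 10: c - b = -1 — and the others hold by inspection.

Satisfiable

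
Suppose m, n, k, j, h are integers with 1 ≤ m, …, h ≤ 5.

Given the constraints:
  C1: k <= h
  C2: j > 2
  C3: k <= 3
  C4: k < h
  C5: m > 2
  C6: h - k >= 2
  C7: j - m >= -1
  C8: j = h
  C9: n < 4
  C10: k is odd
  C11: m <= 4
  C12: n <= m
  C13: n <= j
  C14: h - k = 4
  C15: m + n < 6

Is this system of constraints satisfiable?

Take m = 4, n = 1, k = 1, j = 5, h = 5. Then constraint 6: h - k = 4; constraint 7: j - m = 1; constraint 14: h - k = 4, and every other listed constraint is also met.

Satisfiable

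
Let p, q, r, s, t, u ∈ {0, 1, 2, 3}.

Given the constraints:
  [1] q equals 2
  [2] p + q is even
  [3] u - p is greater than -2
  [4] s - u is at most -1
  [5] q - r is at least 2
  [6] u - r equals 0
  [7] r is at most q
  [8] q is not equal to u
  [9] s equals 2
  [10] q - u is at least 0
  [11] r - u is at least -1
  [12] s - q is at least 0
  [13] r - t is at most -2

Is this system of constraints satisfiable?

Constraints 4, 5, 11, and 12 give u − s ≥ 1, s − q ≥ 0, q − r ≥ 2, r − u ≥ -1.
Adding all 4 inequalities: the left sides telescope to 0, and the right sides sum to 1 + 0 + 2 + (-1) = 2. So 0 ≥ 2, which is false.

Unsatisfiable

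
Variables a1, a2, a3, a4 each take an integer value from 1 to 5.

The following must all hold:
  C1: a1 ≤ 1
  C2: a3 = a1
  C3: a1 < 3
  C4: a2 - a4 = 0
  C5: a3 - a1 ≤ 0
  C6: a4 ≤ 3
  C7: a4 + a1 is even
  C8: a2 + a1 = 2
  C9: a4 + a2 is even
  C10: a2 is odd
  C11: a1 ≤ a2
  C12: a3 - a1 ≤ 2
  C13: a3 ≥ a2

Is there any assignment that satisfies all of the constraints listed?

Satisfiable

The assignment a1 = 1, a2 = 1, a3 = 1, a4 = 1 works:
  constraint 4 holds since a2 - a4 = 0.
  constraint 5 holds since a3 - a1 = 0.
The rest check out directly.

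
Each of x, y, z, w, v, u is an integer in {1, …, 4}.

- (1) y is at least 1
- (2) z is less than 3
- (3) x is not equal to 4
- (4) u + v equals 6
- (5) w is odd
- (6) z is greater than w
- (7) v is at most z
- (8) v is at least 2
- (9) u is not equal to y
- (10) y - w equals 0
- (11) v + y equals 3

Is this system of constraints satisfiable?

Try x = 2, y = 1, z = 2, w = 1, v = 2, u = 4.
Check constraint 4: u + v = 6; constraint 10: y - w = 0; constraint 11: v + y = 3. The remaining constraints are straightforward to verify.

Satisfiable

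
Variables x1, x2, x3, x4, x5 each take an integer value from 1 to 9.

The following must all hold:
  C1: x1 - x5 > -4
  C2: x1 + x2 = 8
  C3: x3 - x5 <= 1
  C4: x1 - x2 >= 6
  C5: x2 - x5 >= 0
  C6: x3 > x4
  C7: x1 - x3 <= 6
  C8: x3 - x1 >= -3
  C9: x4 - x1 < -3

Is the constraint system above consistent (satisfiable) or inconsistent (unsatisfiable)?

Constraints 3, 4, 5, and 8 give x5 − x3 ≥ -1, x3 − x1 ≥ -3, x1 − x2 ≥ 6, x2 − x5 ≥ 0.
Adding all 4 inequalities: the left sides telescope to 0, and the right sides sum to (-1) + (-3) + 6 + 0 = 2. So 0 ≥ 2, which is false.

Unsatisfiable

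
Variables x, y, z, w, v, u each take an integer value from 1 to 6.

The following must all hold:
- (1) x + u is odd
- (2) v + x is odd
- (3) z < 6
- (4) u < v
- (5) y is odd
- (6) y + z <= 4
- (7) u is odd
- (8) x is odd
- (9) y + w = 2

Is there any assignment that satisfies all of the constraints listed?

Constraint 8 makes x odd and constraint 7 makes u odd, so x + u must be even. Constraint 1 says x + u is odd — contradiction.

Unsatisfiable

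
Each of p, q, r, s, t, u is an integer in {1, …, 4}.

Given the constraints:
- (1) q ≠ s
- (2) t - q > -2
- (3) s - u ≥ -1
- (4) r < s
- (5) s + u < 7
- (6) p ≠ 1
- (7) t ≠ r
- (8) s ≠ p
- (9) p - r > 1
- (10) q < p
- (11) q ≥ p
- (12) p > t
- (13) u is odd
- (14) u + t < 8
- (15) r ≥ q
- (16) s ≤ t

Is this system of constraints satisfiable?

Unsatisfiable

Constraints 4, 11, 12, 15, and 16 give q ≤ r, r < s, s ≤ t, t < p, p ≤ q. Chaining: q ≤ r < s ≤ t < p ≤ q, which forces q < q — impossible.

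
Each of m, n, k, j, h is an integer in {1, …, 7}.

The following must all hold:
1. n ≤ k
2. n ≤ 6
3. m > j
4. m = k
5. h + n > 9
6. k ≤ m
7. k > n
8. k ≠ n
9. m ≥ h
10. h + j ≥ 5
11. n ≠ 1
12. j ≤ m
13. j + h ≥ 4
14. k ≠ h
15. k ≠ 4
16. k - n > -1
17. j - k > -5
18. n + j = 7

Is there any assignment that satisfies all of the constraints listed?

Satisfiable

Setting (m, n, k, j, h) = (6, 5, 6, 2, 5) satisfies everything: constraint 5: h + n = 10; constraint 10: h + j = 7, and the others follow.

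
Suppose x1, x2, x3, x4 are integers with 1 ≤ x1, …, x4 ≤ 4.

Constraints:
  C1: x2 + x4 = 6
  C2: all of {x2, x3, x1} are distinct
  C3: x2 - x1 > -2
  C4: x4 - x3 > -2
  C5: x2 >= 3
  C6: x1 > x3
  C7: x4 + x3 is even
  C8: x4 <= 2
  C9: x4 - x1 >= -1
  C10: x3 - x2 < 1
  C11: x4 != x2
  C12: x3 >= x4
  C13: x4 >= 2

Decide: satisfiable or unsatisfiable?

One satisfying assignment is x1 = 3, x2 = 4, x3 = 2, x4 = 2.
For the less obvious constraints — constraint 1: x2 + x4 = 6; constraint 3: x2 - x1 = 1 — and the others hold by inspection.

Satisfiable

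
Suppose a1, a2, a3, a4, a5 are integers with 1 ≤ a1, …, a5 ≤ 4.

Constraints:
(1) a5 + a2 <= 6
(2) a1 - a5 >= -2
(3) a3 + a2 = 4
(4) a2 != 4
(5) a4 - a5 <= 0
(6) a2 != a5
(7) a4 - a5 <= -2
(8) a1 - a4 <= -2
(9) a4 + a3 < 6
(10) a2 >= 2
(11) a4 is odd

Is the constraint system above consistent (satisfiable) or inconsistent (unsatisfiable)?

Unsatisfiable

Constraints 2, 7, and 8 give a4 − a1 ≥ 2, a1 − a5 ≥ -2, a5 − a4 ≥ 2.
Adding all 3 inequalities: the left sides telescope to 0, and the right sides sum to 2 + (-2) + 2 = 2. So 0 ≥ 2, which is false.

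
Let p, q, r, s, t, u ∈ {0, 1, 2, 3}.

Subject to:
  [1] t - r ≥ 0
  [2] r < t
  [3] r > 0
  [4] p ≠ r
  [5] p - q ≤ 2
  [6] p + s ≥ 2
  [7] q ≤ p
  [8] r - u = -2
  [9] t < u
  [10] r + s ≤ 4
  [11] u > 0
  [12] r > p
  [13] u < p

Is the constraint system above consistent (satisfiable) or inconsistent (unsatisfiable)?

Unsatisfiable

Constraints 2, 9, 12, and 13 give u < p, p < r, r < t, t < u. Chaining: u < p < r < t < u, which forces u < u — impossible.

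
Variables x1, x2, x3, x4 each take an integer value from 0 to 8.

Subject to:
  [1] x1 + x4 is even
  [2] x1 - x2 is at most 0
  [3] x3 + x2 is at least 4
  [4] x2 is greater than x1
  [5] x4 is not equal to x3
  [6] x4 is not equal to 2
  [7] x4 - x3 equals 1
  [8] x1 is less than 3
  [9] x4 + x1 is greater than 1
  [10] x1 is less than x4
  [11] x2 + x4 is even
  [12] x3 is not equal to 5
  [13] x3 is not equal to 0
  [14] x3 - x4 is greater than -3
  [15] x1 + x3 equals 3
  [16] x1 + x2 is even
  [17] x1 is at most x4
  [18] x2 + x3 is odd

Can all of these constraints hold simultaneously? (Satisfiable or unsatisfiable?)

Satisfiable

The assignment x1 = 0, x2 = 2, x3 = 3, x4 = 4 works:
  constraint 2 holds since x1 - x2 = -2.
  constraint 3 holds since x3 + x2 = 5.
  constraint 7 holds since x4 - x3 = 1.
The rest check out directly.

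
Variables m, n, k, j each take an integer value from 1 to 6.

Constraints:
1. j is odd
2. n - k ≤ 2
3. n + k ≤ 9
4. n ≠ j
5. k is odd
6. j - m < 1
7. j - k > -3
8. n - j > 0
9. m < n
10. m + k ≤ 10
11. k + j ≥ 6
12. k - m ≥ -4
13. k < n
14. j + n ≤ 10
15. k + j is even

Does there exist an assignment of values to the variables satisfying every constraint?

Satisfiable

One satisfying assignment is m = 4, n = 5, k = 3, j = 3.
For the less obvious constraints — constraint 2: n - k = 2; constraint 3: n + k = 8 — and the others hold by inspection.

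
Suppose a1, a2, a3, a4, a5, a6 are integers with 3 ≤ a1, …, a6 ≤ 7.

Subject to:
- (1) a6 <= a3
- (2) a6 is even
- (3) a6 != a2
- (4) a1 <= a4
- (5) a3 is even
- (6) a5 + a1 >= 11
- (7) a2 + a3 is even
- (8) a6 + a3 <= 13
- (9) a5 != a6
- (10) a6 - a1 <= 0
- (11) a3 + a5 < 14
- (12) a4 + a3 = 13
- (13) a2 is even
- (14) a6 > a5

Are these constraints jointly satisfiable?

Setting (a1, a2, a3, a4, a5, a6) = (7, 4, 6, 7, 5, 6) satisfies everything: constraint 6: a5 + a1 = 12; constraint 8: a6 + a3 = 12; constraint 10: a6 - a1 = -1, and the others follow.

Satisfiable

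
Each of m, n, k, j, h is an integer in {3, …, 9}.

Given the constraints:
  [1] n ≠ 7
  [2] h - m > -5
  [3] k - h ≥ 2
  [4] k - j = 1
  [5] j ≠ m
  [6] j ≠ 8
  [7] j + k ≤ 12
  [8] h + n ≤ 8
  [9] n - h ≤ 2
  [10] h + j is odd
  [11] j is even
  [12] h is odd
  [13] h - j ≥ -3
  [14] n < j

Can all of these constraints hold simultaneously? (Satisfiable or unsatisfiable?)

Satisfiable

Take m = 6, n = 3, k = 5, j = 4, h = 3. Then constraint 2: h - m = -3; constraint 3: k - h = 2; constraint 4: k - j = 1, and every other listed constraint is also met.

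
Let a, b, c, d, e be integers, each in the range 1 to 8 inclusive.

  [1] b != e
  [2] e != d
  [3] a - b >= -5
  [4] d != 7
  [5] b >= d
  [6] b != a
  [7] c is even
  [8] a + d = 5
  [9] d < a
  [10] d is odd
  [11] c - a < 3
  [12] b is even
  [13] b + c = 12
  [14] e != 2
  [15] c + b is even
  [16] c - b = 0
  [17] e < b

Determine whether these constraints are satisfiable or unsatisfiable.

Satisfiable

One satisfying assignment is a = 4, b = 6, c = 6, d = 1, e = 4.
For the less obvious constraints — constraint 3: a - b = -2; constraint 8: a + d = 5; constraint 11: c - a = 2 — and the others hold by inspection.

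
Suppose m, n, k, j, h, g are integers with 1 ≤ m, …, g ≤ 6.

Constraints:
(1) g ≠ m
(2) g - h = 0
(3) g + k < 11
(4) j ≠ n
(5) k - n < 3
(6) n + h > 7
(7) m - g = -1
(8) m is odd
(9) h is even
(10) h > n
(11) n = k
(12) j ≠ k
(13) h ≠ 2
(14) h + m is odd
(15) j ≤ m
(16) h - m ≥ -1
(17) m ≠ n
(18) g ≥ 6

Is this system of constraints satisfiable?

Satisfiable

The assignment m = 5, n = 3, k = 3, j = 5, h = 6, g = 6 works:
  constraint 2 holds since g - h = 0.
  constraint 3 holds since g + k = 9.
The rest check out directly.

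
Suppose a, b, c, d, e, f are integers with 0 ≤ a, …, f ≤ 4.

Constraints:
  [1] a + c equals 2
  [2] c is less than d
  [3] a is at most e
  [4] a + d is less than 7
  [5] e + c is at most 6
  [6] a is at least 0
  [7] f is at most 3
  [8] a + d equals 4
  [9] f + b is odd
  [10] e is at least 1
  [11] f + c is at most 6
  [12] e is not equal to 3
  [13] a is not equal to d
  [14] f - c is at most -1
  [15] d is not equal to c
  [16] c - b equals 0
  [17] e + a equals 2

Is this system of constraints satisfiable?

One satisfying assignment is a = 0, b = 2, c = 2, d = 4, e = 2, f = 1.
For the less obvious constraints — constraint 1: a + c = 2; constraint 4: a + d = 4; constraint 5: e + c = 4 — and the others hold by inspection.

Satisfiable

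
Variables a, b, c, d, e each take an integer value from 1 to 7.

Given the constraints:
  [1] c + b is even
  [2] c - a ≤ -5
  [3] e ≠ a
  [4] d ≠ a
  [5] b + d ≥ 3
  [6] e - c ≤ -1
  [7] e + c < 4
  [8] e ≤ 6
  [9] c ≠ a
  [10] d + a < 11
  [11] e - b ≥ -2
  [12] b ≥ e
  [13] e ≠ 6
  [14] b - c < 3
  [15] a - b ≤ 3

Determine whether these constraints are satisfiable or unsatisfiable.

Constraints 2, 6, 11, and 15 give c − e ≥ 1, e − b ≥ -2, b − a ≥ -3, a − c ≥ 5.
Adding all 4 inequalities: the left sides telescope to 0, and the right sides sum to 1 + (-2) + (-3) + 5 = 1. So 0 ≥ 1, which is false.

Unsatisfiable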